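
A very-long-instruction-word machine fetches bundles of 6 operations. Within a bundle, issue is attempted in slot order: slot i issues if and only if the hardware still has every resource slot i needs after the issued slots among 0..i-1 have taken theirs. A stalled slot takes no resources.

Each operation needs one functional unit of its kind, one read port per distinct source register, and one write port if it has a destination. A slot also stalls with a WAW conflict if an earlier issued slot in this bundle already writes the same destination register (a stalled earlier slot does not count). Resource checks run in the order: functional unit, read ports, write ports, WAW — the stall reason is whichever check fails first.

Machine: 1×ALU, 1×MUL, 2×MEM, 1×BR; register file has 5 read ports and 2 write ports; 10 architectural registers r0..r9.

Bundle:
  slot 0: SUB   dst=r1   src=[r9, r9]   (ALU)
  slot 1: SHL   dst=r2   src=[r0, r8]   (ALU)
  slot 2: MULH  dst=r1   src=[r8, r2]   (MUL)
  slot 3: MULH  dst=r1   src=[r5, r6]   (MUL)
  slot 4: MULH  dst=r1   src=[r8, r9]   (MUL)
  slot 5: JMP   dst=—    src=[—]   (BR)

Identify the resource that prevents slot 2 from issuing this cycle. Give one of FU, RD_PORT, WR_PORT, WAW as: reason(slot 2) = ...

reason(slot 2) = WAW

  0. ALU→r1 ⇒ go  {0A/1Mu/2Ld/1B | 4r 1w}
  1. ALU→r2 ⇒ no(FU)  {0A/1Mu/2Ld/1B | 4r 1w}
  2. MUL→r1 ⇒ no(WAW)  {0A/1Mu/2Ld/1B | 4r 1w}
  3. MUL→r1 ⇒ no(WAW)  {0A/1Mu/2Ld/1B | 4r 1w}
  4. MUL→r1 ⇒ no(WAW)  {0A/1Mu/2Ld/1B | 4r 1w}
  5. BR ⇒ go  {0A/1Mu/2Ld/0B | 4r 1w}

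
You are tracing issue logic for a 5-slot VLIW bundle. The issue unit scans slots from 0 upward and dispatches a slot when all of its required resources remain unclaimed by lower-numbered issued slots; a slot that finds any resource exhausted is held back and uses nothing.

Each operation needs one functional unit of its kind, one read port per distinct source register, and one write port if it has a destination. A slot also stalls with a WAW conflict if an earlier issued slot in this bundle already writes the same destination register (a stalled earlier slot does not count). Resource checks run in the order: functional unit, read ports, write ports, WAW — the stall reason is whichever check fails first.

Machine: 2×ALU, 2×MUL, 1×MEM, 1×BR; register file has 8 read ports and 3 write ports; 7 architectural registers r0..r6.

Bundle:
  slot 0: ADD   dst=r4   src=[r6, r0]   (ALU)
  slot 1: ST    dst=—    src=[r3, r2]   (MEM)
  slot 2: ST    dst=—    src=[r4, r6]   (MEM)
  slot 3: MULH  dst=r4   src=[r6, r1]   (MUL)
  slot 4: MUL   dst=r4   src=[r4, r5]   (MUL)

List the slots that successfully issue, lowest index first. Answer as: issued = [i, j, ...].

  0. ALU→r4 ⇒ go  {1A/2Mu/1Ld/1B | 6r 2w}
  1. MEM ⇒ go  {1A/2Mu/0Ld/1B | 4r 2w}
  2. MEM ⇒ no(FU)  {1A/2Mu/0Ld/1B | 4r 2w}
  3. MUL→r4 ⇒ no(WAW)  {1A/2Mu/0Ld/1B | 4r 2w}
  4. MUL→r4 ⇒ no(WAW)  {1A/2Mu/0Ld/1B | 4r 2w}

issued = [0, 1]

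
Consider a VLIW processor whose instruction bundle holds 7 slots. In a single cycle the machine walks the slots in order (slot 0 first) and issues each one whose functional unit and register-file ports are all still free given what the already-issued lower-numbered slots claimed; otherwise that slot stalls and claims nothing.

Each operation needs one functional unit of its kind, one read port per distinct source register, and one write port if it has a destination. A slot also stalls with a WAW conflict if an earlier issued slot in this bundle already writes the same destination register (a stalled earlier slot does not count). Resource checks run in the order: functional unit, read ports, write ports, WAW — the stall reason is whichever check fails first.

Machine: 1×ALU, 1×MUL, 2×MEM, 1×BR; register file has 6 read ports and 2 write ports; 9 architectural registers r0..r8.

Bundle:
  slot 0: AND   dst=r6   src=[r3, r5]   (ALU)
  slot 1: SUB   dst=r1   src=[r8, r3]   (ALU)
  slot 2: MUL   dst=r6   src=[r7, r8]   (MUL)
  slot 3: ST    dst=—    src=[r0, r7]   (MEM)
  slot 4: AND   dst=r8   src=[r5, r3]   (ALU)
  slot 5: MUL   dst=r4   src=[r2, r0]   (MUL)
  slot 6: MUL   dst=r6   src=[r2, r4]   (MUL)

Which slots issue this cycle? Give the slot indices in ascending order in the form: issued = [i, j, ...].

#0 ALU src=r3,r5 dispatched  <A:0 Mu:1 Ld:2 B:1 rd:4 wr:1>
#1 ALU src=r8,r3 held:FU  <A:0 Mu:1 Ld:2 B:1 rd:4 wr:1>
#2 MUL src=r7,r8 held:WAW  <A:0 Mu:1 Ld:2 B:1 rd:4 wr:1>
#3 MEM src=r0,r7 dispatched  <A:0 Mu:1 Ld:1 B:1 rd:2 wr:1>
#4 ALU src=r5,r3 held:FU  <A:0 Mu:1 Ld:1 B:1 rd:2 wr:1>
#5 MUL src=r2,r0 dispatched  <A:0 Mu:0 Ld:1 B:1 rd:0 wr:0>
#6 MUL src=r2,r4 held:FU  <A:0 Mu:0 Ld:1 B:1 rd:0 wr:0>

issued = [0, 3, 5]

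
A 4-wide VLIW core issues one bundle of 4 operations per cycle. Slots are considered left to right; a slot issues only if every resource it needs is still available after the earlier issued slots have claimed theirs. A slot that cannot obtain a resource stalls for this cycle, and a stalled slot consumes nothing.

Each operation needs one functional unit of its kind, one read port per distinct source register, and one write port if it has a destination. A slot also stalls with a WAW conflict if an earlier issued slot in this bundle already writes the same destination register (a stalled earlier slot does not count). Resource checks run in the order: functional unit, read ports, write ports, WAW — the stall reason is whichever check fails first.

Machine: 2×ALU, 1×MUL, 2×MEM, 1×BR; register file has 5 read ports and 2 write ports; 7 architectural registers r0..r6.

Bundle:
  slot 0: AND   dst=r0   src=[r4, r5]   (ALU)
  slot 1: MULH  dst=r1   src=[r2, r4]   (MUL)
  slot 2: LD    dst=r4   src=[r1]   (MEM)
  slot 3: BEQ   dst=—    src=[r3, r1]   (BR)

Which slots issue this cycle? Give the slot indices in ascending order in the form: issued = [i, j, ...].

(0) want 1×ALU +2rd +1wr — yes → AL1|MU1|ME2|BR1|rd3|wr1
(1) want 1×MUL +2rd +1wr — yes → AL1|MU0|ME2|BR1|rd1|wr0
(2) want 1×MEM +1rd +1wr — WR_PORT → AL1|MU0|ME2|BR1|rd1|wr0
(3) want 1×BR +2rd +0wr — RD_PORT → AL1|MU0|ME2|BR1|rd1|wr0

issued = [0, 1]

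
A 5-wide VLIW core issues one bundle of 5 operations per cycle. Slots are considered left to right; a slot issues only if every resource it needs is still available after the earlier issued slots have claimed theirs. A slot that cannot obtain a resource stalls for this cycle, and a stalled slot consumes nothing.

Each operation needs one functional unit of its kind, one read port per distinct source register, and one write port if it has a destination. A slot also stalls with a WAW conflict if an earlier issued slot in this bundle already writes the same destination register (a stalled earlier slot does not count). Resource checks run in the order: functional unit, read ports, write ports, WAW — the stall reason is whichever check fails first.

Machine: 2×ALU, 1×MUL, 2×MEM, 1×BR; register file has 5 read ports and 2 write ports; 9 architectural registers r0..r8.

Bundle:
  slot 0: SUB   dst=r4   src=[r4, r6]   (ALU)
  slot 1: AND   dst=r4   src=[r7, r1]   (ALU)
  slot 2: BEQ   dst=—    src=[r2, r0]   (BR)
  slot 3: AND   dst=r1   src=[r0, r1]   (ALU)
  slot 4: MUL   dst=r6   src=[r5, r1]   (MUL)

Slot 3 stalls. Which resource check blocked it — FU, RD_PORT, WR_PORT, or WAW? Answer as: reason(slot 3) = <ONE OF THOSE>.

  0. ALU→r4 ⇒ go  {1A/1Mu/2Ld/1B | 3r 1w}
  1. ALU→r4 ⇒ no(WAW)  {1A/1Mu/2Ld/1B | 3r 1w}
  2. BR ⇒ go  {1A/1Mu/2Ld/0B | 1r 1w}
  3. ALU→r1 ⇒ no(RD_PORT)  {1A/1Mu/2Ld/0B | 1r 1w}
  4. MUL→r6 ⇒ no(RD_PORT)  {1A/1Mu/2Ld/0B | 1r 1w}

reason(slot 3) = RD_PORT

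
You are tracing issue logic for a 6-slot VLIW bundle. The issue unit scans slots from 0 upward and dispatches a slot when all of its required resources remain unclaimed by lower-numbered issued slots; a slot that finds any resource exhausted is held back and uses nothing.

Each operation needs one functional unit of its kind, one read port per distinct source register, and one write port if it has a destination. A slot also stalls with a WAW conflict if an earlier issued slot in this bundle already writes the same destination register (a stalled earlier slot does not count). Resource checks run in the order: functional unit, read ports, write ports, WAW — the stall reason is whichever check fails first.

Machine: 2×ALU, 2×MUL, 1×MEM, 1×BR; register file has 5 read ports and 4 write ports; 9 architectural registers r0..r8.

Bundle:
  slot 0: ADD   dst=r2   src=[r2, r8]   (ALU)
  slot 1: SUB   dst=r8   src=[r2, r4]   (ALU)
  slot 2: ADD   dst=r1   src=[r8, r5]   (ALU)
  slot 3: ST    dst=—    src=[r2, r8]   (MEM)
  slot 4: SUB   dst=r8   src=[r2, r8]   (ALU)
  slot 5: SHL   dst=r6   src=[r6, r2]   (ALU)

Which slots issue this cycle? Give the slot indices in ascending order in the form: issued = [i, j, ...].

issued = [0, 1]

#0 ALU src=r2,r8 dispatched  <A:1 Mu:2 Ld:1 B:1 rd:3 wr:3>
#1 ALU src=r2,r4 dispatched  <A:0 Mu:2 Ld:1 B:1 rd:1 wr:2>
#2 ALU src=r8,r5 held:FU  <A:0 Mu:2 Ld:1 B:1 rd:1 wr:2>
#3 MEM src=r2,r8 held:RD_PORT  <A:0 Mu:2 Ld:1 B:1 rd:1 wr:2>
#4 ALU src=r2,r8 held:FU  <A:0 Mu:2 Ld:1 B:1 rd:1 wr:2>
#5 ALU src=r6,r2 held:FU  <A:0 Mu:2 Ld:1 B:1 rd:1 wr:2>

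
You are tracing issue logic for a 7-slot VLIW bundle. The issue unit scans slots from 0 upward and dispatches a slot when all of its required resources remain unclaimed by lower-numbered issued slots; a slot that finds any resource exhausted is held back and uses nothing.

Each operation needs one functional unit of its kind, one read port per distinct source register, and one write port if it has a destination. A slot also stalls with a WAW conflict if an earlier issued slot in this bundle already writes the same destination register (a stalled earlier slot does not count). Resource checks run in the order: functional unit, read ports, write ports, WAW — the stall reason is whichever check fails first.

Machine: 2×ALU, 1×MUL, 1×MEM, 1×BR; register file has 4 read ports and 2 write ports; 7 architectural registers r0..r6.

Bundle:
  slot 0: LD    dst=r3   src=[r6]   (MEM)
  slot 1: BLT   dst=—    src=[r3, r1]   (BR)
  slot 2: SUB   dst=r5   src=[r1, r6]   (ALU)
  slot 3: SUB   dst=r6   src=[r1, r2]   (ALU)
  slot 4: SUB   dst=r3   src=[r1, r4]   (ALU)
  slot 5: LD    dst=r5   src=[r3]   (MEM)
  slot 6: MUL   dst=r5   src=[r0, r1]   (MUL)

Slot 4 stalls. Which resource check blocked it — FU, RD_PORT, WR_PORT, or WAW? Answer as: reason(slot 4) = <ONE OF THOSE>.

#0 MEM src=r6 dispatched  <A:2 Mu:1 Ld:0 B:1 rd:3 wr:1>
#1 BR src=r3,r1 dispatched  <A:2 Mu:1 Ld:0 B:0 rd:1 wr:1>
#2 ALU src=r1,r6 held:RD_PORT  <A:2 Mu:1 Ld:0 B:0 rd:1 wr:1>
#3 ALU src=r1,r2 held:RD_PORT  <A:2 Mu:1 Ld:0 B:0 rd:1 wr:1>
#4 ALU src=r1,r4 held:RD_PORT  <A:2 Mu:1 Ld:0 B:0 rd:1 wr:1>
#5 MEM src=r3 held:FU  <A:2 Mu:1 Ld:0 B:0 rd:1 wr:1>
#6 MUL src=r0,r1 held:RD_PORT  <A:2 Mu:1 Ld:0 B:0 rd:1 wr:1>

reason(slot 4) = RD_PORT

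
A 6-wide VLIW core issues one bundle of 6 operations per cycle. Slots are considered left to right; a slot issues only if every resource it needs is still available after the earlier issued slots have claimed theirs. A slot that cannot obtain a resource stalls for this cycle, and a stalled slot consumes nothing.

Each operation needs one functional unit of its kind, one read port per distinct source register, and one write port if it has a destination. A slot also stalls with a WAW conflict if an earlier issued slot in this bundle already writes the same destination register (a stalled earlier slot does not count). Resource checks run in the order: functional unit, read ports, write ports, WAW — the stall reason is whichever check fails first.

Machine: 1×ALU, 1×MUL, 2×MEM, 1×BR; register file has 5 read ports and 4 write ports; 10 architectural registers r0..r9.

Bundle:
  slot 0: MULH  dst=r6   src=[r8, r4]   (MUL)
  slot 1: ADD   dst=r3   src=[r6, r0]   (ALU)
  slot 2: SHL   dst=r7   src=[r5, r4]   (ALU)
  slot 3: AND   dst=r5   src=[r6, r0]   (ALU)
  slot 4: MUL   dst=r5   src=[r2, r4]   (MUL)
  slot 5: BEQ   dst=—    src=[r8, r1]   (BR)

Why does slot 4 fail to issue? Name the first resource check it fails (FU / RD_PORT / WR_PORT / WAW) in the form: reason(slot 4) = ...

(0) want 1×MUL +2rd +1wr — yes → AL1|MU0|ME2|BR1|rd3|wr3
(1) want 1×ALU +2rd +1wr — yes → AL0|MU0|ME2|BR1|rd1|wr2
(2) want 1×ALU +2rd +1wr — FU → AL0|MU0|ME2|BR1|rd1|wr2
(3) want 1×ALU +2rd +1wr — FU → AL0|MU0|ME2|BR1|rd1|wr2
(4) want 1×MUL +2rd +1wr — FU → AL0|MU0|ME2|BR1|rd1|wr2
(5) want 1×BR +2rd +0wr — RD_PORT → AL0|MU0|ME2|BR1|rd1|wr2

reason(slot 4) = FU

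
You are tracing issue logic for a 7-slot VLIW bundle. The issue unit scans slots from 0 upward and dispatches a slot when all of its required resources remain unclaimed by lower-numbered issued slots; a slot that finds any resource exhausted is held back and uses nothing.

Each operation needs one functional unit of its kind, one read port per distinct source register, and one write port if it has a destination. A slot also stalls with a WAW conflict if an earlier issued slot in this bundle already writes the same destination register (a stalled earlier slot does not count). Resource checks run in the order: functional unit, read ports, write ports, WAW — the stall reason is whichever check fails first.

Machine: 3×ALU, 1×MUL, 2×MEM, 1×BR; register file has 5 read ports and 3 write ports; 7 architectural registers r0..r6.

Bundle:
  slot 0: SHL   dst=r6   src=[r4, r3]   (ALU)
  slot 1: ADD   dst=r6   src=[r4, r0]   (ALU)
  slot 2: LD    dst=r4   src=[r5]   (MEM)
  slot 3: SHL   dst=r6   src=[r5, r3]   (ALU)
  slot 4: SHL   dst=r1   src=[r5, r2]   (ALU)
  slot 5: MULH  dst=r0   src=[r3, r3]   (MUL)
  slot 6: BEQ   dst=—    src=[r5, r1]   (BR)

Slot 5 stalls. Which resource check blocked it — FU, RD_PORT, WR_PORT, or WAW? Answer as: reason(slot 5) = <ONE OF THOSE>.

reason(slot 5) = RD_PORT

(0) want 1×ALU +2rd +1wr — yes → AL2|MU1|ME2|BR1|rd3|wr2
(1) want 1×ALU +2rd +1wr — WAW → AL2|MU1|ME2|BR1|rd3|wr2
(2) want 1×MEM +1rd +1wr — yes → AL2|MU1|ME1|BR1|rd2|wr1
(3) want 1×ALU +2rd +1wr — WAW → AL2|MU1|ME1|BR1|rd2|wr1
(4) want 1×ALU +2rd +1wr — yes → AL1|MU1|ME1|BR1|rd0|wr0
(5) want 1×MUL +1rd +1wr — RD_PORT → AL1|MU1|ME1|BR1|rd0|wr0
(6) want 1×BR +2rd +0wr — RD_PORT → AL1|MU1|ME1|BR1|rd0|wr0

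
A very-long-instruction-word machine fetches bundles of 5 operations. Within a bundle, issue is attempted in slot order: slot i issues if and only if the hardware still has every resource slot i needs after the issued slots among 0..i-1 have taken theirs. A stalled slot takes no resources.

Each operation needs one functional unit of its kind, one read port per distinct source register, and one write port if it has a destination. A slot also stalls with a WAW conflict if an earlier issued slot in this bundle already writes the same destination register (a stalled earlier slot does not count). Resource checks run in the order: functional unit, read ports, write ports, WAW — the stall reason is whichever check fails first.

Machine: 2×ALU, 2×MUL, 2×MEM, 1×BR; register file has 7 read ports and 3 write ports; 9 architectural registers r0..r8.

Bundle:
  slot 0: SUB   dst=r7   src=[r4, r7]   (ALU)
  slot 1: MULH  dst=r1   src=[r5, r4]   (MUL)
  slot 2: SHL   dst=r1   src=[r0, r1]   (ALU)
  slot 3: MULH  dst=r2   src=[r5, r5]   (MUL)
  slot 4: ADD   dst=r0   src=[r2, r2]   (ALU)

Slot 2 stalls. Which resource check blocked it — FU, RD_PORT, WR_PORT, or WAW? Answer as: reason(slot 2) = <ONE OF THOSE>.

reason(slot 2) = WAW

  0. ALU→r7 ⇒ go  {1A/2Mu/2Ld/1B | 5r 2w}
  1. MUL→r1 ⇒ go  {1A/1Mu/2Ld/1B | 3r 1w}
  2. ALU→r1 ⇒ no(WAW)  {1A/1Mu/2Ld/1B | 3r 1w}
  3. MUL→r2 ⇒ go  {1A/0Mu/2Ld/1B | 2r 0w}
  4. ALU→r0 ⇒ no(WR_PORT)  {1A/0Mu/2Ld/1B | 2r 0w}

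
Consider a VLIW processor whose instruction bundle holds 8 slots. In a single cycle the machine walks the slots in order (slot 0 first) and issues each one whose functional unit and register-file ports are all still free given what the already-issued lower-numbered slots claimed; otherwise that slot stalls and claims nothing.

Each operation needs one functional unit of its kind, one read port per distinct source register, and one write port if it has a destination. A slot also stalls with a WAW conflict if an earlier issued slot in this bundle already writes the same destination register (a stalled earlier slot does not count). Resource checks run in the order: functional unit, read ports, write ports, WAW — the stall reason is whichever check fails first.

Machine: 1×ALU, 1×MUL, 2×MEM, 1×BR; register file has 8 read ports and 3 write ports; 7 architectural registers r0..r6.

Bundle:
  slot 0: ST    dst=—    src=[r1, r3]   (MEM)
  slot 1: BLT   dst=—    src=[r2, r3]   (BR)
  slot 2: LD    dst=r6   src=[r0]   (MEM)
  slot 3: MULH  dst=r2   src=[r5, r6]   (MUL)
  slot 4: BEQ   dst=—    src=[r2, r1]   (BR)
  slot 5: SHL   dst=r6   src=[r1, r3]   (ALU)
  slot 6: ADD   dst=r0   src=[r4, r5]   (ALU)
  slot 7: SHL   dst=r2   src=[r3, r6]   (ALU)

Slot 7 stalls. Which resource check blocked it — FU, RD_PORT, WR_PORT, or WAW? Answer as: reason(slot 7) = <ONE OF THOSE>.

reason(slot 7) = RD_PORT

[0] MEM needs rd=2 wr=0: ok; after: ALU=1 MUL=1 MEM=1 BR=1, R=6, W=3
[1] BR needs rd=2 wr=0: ok; after: ALU=1 MUL=1 MEM=1 BR=0, R=4, W=3
[2] MEM needs rd=1 wr=1: ok; after: ALU=1 MUL=1 MEM=0 BR=0, R=3, W=2
[3] MUL needs rd=2 wr=1: ok; after: ALU=1 MUL=0 MEM=0 BR=0, R=1, W=1
[4] BR needs rd=2 wr=0: FU; after: ALU=1 MUL=0 MEM=0 BR=0, R=1, W=1
[5] ALU needs rd=2 wr=1: RD_PORT; after: ALU=1 MUL=0 MEM=0 BR=0, R=1, W=1
[6] ALU needs rd=2 wr=1: RD_PORT; after: ALU=1 MUL=0 MEM=0 BR=0, R=1, W=1
[7] ALU needs rd=2 wr=1: RD_PORT; after: ALU=1 MUL=0 MEM=0 BR=0, R=1, W=1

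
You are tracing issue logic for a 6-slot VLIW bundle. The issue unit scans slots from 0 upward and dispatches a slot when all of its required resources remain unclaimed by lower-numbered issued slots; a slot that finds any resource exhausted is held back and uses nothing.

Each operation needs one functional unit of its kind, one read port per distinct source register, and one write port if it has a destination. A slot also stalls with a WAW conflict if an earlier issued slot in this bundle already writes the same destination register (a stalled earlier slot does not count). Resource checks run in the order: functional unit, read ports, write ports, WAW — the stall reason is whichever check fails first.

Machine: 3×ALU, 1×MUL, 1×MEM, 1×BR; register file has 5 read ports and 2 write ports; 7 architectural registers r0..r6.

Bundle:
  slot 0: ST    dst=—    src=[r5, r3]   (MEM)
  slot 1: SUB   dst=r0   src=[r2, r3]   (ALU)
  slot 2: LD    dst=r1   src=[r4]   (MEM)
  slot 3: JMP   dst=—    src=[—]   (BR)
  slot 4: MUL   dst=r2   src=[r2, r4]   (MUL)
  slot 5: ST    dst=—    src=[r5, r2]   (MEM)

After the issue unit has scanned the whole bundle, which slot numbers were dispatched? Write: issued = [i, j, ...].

(0) want 1×MEM +2rd +0wr — yes → AL3|MU1|ME0|BR1|rd3|wr2
(1) want 1×ALU +2rd +1wr — yes → AL2|MU1|ME0|BR1|rd1|wr1
(2) want 1×MEM +1rd +1wr — FU → AL2|MU1|ME0|BR1|rd1|wr1
(3) want 1×BR +0rd +0wr — yes → AL2|MU1|ME0|BR0|rd1|wr1
(4) want 1×MUL +2rd +1wr — RD_PORT → AL2|MU1|ME0|BR0|rd1|wr1
(5) want 1×MEM +2rd +0wr — FU → AL2|MU1|ME0|BR0|rd1|wr1

issued = [0, 1, 3]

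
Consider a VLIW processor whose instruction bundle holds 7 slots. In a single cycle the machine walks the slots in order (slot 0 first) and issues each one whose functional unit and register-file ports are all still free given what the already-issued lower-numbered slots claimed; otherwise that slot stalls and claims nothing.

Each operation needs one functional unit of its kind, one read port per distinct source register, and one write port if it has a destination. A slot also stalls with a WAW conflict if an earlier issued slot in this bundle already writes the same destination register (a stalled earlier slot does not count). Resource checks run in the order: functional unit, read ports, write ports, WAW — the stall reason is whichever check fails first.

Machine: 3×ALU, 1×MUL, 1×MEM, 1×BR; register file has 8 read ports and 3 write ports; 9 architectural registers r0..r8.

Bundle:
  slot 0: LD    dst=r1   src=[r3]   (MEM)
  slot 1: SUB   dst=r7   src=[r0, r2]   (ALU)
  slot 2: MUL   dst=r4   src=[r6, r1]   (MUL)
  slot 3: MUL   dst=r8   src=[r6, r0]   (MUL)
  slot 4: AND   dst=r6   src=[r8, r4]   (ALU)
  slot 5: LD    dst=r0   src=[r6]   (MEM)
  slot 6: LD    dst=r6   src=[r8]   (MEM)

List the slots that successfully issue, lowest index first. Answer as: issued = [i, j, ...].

#0 MEM src=r3 dispatched  <A:3 Mu:1 Ld:0 B:1 rd:7 wr:2>
#1 ALU src=r0,r2 dispatched  <A:2 Mu:1 Ld:0 B:1 rd:5 wr:1>
#2 MUL src=r6,r1 dispatched  <A:2 Mu:0 Ld:0 B:1 rd:3 wr:0>
#3 MUL src=r6,r0 held:FU  <A:2 Mu:0 Ld:0 B:1 rd:3 wr:0>
#4 ALU src=r8,r4 held:WR_PORT  <A:2 Mu:0 Ld:0 B:1 rd:3 wr:0>
#5 MEM src=r6 held:FU  <A:2 Mu:0 Ld:0 B:1 rd:3 wr:0>
#6 MEM src=r8 held:FU  <A:2 Mu:0 Ld:0 B:1 rd:3 wr:0>

issued = [0, 1, 2]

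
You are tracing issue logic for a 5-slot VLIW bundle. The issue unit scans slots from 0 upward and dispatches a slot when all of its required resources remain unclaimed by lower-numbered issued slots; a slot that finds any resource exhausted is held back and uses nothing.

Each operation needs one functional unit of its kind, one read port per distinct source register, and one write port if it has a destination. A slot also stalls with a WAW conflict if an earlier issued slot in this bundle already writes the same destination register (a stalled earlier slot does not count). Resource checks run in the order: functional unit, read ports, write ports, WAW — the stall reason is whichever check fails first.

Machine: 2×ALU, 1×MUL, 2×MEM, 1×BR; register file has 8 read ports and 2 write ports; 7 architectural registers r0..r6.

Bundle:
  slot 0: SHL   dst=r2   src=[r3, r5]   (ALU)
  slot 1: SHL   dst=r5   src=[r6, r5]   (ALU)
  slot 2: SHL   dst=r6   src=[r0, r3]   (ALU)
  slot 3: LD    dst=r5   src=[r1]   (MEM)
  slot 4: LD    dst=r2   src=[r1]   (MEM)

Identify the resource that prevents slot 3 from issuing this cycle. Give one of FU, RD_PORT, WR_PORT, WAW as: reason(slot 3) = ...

reason(slot 3) = WR_PORT

[0] ALU needs rd=2 wr=1: ok; after: ALU=1 MUL=1 MEM=2 BR=1, R=6, W=1
[1] ALU needs rd=2 wr=1: ok; after: ALU=0 MUL=1 MEM=2 BR=1, R=4, W=0
[2] ALU needs rd=2 wr=1: FU; after: ALU=0 MUL=1 MEM=2 BR=1, R=4, W=0
[3] MEM needs rd=1 wr=1: WR_PORT; after: ALU=0 MUL=1 MEM=2 BR=1, R=4, W=0
[4] MEM needs rd=1 wr=1: WR_PORT; after: ALU=0 MUL=1 MEM=2 BR=1, R=4, W=0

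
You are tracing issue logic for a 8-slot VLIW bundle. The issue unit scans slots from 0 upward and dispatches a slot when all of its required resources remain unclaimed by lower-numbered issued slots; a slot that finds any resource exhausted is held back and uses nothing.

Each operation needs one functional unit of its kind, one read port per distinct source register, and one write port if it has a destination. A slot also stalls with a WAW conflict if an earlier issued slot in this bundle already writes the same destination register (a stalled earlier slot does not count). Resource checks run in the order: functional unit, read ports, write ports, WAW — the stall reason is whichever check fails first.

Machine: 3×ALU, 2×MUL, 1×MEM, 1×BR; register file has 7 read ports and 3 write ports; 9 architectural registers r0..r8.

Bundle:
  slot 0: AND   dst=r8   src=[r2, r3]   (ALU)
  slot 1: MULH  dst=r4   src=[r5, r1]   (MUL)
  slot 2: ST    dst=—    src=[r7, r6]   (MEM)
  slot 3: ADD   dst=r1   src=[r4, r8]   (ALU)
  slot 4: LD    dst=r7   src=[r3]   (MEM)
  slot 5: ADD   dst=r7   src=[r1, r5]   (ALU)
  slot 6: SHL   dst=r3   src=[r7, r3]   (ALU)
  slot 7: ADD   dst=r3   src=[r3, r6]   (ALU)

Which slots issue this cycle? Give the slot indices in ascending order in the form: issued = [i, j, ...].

issued = [0, 1, 2]

slot 0 (ALU): ISSUE — free A2,Mu2,Ld1,B1 rp5 wp2
slot 1 (MUL): ISSUE — free A2,Mu1,Ld1,B1 rp3 wp1
slot 2 (MEM): ISSUE — free A2,Mu1,Ld0,B1 rp1 wp1
slot 3 (ALU): stall RD_PORT — free A2,Mu1,Ld0,B1 rp1 wp1
slot 4 (MEM): stall FU — free A2,Mu1,Ld0,B1 rp1 wp1
slot 5 (ALU): stall RD_PORT — free A2,Mu1,Ld0,B1 rp1 wp1
slot 6 (ALU): stall RD_PORT — free A2,Mu1,Ld0,B1 rp1 wp1
slot 7 (ALU): stall RD_PORT — free A2,Mu1,Ld0,B1 rp1 wp1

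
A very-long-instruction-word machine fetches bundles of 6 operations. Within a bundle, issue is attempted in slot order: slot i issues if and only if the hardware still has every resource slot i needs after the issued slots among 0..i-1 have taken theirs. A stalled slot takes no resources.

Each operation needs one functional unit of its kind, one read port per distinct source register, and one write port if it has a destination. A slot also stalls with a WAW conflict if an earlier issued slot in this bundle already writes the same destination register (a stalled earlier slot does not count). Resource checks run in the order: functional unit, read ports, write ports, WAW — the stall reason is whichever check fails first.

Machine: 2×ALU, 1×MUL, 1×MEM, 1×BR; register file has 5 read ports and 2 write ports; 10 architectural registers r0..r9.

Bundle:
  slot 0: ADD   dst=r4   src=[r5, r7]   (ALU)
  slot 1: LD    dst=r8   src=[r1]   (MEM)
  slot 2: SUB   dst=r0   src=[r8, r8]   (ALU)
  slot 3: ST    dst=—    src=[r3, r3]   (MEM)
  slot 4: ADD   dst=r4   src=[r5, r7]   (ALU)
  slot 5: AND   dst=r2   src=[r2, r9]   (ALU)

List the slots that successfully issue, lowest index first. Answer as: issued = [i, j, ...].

slot 0 (ALU): ISSUE — free A1,Mu1,Ld1,B1 rp3 wp1
slot 1 (MEM): ISSUE — free A1,Mu1,Ld0,B1 rp2 wp0
slot 2 (ALU): stall WR_PORT — free A1,Mu1,Ld0,B1 rp2 wp0
slot 3 (MEM): stall FU — free A1,Mu1,Ld0,B1 rp2 wp0
slot 4 (ALU): stall WR_PORT — free A1,Mu1,Ld0,B1 rp2 wp0
slot 5 (ALU): stall WR_PORT — free A1,Mu1,Ld0,B1 rp2 wp0

issued = [0, 1]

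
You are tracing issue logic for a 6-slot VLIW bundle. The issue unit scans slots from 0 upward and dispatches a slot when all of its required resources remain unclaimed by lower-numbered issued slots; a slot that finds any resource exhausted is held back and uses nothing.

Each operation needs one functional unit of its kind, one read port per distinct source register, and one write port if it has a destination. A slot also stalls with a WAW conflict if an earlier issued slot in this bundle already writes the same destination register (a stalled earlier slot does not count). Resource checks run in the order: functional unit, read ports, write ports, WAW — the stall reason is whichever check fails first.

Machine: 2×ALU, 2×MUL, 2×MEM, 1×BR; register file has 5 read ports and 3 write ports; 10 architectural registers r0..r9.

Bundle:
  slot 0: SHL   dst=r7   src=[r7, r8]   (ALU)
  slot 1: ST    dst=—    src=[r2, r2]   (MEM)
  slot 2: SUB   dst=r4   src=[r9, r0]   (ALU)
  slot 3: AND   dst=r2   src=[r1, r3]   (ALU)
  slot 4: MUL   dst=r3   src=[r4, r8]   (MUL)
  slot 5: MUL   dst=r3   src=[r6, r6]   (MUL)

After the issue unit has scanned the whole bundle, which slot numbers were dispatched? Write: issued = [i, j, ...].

issued = [0, 1, 2]

#0 ALU src=r7,r8 dispatched  <A:1 Mu:2 Ld:2 B:1 rd:3 wr:2>
#1 MEM src=r2,r2 dispatched  <A:1 Mu:2 Ld:1 B:1 rd:2 wr:2>
#2 ALU src=r9,r0 dispatched  <A:0 Mu:2 Ld:1 B:1 rd:0 wr:1>
#3 ALU src=r1,r3 held:FU  <A:0 Mu:2 Ld:1 B:1 rd:0 wr:1>
#4 MUL src=r4,r8 held:RD_PORT  <A:0 Mu:2 Ld:1 B:1 rd:0 wr:1>
#5 MUL src=r6,r6 held:RD_PORT  <A:0 Mu:2 Ld:1 B:1 rd:0 wr:1>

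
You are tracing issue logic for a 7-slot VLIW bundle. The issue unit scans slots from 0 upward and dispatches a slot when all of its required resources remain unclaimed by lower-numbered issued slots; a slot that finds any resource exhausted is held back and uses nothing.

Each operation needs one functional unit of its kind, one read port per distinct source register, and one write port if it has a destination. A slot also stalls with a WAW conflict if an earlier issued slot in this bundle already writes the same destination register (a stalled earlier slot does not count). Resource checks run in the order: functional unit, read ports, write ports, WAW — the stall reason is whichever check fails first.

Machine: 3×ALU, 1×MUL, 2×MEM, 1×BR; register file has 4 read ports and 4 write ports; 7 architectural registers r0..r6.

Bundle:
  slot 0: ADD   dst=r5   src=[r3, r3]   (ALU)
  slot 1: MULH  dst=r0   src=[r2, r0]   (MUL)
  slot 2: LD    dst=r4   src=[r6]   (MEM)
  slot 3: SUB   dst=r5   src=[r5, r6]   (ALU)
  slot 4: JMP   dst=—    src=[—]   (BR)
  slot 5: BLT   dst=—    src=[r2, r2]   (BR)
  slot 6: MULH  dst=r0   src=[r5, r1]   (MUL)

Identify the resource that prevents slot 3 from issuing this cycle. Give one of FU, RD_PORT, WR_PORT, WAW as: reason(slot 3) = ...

#0 ALU src=r3,r3 dispatched  <A:2 Mu:1 Ld:2 B:1 rd:3 wr:3>
#1 MUL src=r2,r0 dispatched  <A:2 Mu:0 Ld:2 B:1 rd:1 wr:2>
#2 MEM src=r6 dispatched  <A:2 Mu:0 Ld:1 B:1 rd:0 wr:1>
#3 ALU src=r5,r6 held:RD_PORT  <A:2 Mu:0 Ld:1 B:1 rd:0 wr:1>
#4 BR src=- dispatched  <A:2 Mu:0 Ld:1 B:0 rd:0 wr:1>
#5 BR src=r2,r2 held:FU  <A:2 Mu:0 Ld:1 B:0 rd:0 wr:1>
#6 MUL src=r5,r1 held:FU  <A:2 Mu:0 Ld:1 B:0 rd:0 wr:1>

reason(slot 3) = RD_PORT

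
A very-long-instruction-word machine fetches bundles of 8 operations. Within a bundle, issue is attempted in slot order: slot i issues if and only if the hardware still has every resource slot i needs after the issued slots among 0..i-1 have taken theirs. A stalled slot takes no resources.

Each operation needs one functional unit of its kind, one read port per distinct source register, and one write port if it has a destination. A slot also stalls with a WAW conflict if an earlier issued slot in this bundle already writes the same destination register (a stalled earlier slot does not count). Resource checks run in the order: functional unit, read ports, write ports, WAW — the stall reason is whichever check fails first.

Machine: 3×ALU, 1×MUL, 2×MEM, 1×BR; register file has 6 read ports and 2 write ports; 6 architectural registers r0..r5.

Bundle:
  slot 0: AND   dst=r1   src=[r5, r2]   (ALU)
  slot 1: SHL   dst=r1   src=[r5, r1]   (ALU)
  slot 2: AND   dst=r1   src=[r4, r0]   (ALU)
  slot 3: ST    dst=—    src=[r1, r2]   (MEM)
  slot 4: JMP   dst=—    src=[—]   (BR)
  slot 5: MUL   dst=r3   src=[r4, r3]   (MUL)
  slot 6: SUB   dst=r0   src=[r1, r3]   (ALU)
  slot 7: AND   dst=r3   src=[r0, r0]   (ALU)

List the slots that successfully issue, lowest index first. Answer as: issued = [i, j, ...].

(0) want 1×ALU +2rd +1wr — yes → AL2|MU1|ME2|BR1|rd4|wr1
(1) want 1×ALU +2rd +1wr — WAW → AL2|MU1|ME2|BR1|rd4|wr1
(2) want 1×ALU +2rd +1wr — WAW → AL2|MU1|ME2|BR1|rd4|wr1
(3) want 1×MEM +2rd +0wr — yes → AL2|MU1|ME1|BR1|rd2|wr1
(4) want 1×BR +0rd +0wr — yes → AL2|MU1|ME1|BR0|rd2|wr1
(5) want 1×MUL +2rd +1wr — yes → AL2|MU0|ME1|BR0|rd0|wr0
(6) want 1×ALU +2rd +1wr — RD_PORT → AL2|MU0|ME1|BR0|rd0|wr0
(7) want 1×ALU +1rd +1wr — RD_PORT → AL2|MU0|ME1|BR0|rd0|wr0

issued = [0, 3, 4, 5]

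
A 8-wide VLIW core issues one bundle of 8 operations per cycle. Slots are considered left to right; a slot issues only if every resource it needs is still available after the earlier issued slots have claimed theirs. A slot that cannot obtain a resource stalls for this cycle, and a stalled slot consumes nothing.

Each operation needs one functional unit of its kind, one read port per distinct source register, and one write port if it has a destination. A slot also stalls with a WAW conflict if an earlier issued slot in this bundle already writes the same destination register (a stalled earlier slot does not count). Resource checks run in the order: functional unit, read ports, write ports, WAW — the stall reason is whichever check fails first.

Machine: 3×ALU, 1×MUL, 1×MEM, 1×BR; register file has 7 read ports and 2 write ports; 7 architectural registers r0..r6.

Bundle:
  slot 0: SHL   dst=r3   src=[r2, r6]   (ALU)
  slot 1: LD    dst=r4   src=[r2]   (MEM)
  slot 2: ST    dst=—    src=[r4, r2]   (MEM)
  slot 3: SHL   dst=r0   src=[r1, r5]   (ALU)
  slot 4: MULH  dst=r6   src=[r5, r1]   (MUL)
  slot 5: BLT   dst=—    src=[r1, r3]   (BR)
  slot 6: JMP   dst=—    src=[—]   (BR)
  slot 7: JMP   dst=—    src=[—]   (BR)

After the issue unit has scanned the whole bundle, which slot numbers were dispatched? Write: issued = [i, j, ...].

issued = [0, 1, 5]

  0. ALU→r3 ⇒ go  {2A/1Mu/1Ld/1B | 5r 1w}
  1. MEM→r4 ⇒ go  {2A/1Mu/0Ld/1B | 4r 0w}
  2. MEM ⇒ no(FU)  {2A/1Mu/0Ld/1B | 4r 0w}
  3. ALU→r0 ⇒ no(WR_PORT)  {2A/1Mu/0Ld/1B | 4r 0w}
  4. MUL→r6 ⇒ no(WR_PORT)  {2A/1Mu/0Ld/1B | 4r 0w}
  5. BR ⇒ go  {2A/1Mu/0Ld/0B | 2r 0w}
  6. BR ⇒ no(FU)  {2A/1Mu/0Ld/0B | 2r 0w}
  7. BR ⇒ no(FU)  {2A/1Mu/0Ld/0B | 2r 0w}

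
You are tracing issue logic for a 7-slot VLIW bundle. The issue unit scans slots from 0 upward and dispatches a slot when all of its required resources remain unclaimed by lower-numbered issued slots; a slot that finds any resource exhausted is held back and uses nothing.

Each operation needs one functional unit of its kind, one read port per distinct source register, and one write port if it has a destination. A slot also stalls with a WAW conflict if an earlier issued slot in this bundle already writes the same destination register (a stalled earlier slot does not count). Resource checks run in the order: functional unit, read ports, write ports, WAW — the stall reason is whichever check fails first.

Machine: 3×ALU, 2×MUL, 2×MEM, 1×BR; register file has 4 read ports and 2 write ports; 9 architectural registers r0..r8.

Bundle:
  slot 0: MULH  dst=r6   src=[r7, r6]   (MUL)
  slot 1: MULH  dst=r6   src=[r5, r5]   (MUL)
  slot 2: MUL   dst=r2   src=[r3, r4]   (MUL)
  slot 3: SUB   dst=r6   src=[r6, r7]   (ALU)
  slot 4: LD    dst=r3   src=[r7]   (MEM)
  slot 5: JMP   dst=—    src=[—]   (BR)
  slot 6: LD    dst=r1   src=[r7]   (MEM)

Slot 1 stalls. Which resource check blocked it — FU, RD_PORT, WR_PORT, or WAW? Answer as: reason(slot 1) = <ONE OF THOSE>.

slot 0 (MUL): ISSUE — free A3,Mu1,Ld2,B1 rp2 wp1
slot 1 (MUL): stall WAW — free A3,Mu1,Ld2,B1 rp2 wp1
slot 2 (MUL): ISSUE — free A3,Mu0,Ld2,B1 rp0 wp0
slot 3 (ALU): stall RD_PORT — free A3,Mu0,Ld2,B1 rp0 wp0
slot 4 (MEM): stall RD_PORT — free A3,Mu0,Ld2,B1 rp0 wp0
slot 5 (BR): ISSUE — free A3,Mu0,Ld2,B0 rp0 wp0
slot 6 (MEM): stall RD_PORT — free A3,Mu0,Ld2,B0 rp0 wp0

reason(slot 1) = WAW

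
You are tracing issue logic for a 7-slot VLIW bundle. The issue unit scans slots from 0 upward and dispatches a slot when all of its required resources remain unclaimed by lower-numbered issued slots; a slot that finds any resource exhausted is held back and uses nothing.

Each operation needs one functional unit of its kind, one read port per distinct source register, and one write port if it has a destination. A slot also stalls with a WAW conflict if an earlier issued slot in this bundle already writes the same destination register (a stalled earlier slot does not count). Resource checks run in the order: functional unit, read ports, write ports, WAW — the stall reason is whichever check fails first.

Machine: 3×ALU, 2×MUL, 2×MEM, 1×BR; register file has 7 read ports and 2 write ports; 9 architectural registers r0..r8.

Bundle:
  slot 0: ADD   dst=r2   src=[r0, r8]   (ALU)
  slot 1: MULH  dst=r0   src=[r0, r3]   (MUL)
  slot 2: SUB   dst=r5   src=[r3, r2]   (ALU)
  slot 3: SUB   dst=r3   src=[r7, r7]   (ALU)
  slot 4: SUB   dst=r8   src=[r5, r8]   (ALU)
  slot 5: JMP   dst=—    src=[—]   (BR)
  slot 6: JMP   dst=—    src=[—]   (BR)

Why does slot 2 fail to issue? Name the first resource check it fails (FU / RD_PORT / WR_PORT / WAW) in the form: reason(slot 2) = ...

[0] ALU needs rd=2 wr=1: ok; after: ALU=2 MUL=2 MEM=2 BR=1, R=5, W=1
[1] MUL needs rd=2 wr=1: ok; after: ALU=2 MUL=1 MEM=2 BR=1, R=3, W=0
[2] ALU needs rd=2 wr=1: WR_PORT; after: ALU=2 MUL=1 MEM=2 BR=1, R=3, W=0
[3] ALU needs rd=1 wr=1: WR_PORT; after: ALU=2 MUL=1 MEM=2 BR=1, R=3, W=0
[4] ALU needs rd=2 wr=1: WR_PORT; after: ALU=2 MUL=1 MEM=2 BR=1, R=3, W=0
[5] BR needs rd=0 wr=0: ok; after: ALU=2 MUL=1 MEM=2 BR=0, R=3, W=0
[6] BR needs rd=0 wr=0: FU; after: ALU=2 MUL=1 MEM=2 BR=0, R=3, W=0

reason(slot 2) = WR_PORT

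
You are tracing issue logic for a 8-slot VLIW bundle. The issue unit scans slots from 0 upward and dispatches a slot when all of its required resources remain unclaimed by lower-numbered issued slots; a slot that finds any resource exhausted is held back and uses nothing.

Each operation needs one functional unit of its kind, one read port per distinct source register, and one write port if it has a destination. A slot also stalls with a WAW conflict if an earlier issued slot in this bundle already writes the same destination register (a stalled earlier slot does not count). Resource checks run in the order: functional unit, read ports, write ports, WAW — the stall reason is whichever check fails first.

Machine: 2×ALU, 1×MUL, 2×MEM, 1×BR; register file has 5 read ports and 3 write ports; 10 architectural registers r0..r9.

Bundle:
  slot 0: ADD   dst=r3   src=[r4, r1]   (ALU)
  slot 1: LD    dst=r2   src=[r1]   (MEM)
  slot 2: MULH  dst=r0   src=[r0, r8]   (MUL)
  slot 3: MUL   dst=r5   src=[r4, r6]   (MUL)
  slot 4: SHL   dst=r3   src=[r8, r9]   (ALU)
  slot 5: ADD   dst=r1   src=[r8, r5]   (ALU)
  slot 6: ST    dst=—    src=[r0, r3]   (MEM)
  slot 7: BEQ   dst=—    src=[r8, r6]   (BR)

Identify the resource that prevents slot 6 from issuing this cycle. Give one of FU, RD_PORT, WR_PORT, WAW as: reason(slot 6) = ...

  0. ALU→r3 ⇒ go  {1A/1Mu/2Ld/1B | 3r 2w}
  1. MEM→r2 ⇒ go  {1A/1Mu/1Ld/1B | 2r 1w}
  2. MUL→r0 ⇒ go  {1A/0Mu/1Ld/1B | 0r 0w}
  3. MUL→r5 ⇒ no(FU)  {1A/0Mu/1Ld/1B | 0r 0w}
  4. ALU→r3 ⇒ no(RD_PORT)  {1A/0Mu/1Ld/1B | 0r 0w}
  5. ALU→r1 ⇒ no(RD_PORT)  {1A/0Mu/1Ld/1B | 0r 0w}
  6. MEM ⇒ no(RD_PORT)  {1A/0Mu/1Ld/1B | 0r 0w}
  7. BR ⇒ no(RD_PORT)  {1A/0Mu/1Ld/1B | 0r 0w}

reason(slot 6) = RD_PORT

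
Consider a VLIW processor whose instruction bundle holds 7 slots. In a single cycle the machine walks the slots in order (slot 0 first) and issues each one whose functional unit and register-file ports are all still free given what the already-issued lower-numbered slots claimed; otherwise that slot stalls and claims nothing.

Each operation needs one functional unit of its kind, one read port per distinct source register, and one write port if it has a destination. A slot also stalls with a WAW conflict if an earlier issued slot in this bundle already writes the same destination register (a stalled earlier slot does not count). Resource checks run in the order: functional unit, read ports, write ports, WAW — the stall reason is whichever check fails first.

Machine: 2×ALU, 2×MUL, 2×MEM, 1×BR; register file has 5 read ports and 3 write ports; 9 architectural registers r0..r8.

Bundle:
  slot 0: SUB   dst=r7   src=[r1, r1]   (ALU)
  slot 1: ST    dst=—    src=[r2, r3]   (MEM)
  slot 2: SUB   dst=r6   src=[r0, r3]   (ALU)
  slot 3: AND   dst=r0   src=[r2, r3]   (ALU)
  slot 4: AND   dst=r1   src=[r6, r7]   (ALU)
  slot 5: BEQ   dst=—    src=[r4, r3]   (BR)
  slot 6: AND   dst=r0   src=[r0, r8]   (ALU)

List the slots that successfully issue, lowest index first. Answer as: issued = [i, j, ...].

issued = [0, 1, 2]

(0) want 1×ALU +1rd +1wr — yes → AL1|MU2|ME2|BR1|rd4|wr2
(1) want 1×MEM +2rd +0wr — yes → AL1|MU2|ME1|BR1|rd2|wr2
(2) want 1×ALU +2rd +1wr — yes → AL0|MU2|ME1|BR1|rd0|wr1
(3) want 1×ALU +2rd +1wr — FU → AL0|MU2|ME1|BR1|rd0|wr1
(4) want 1×ALU +2rd +1wr — FU → AL0|MU2|ME1|BR1|rd0|wr1
(5) want 1×BR +2rd +0wr — RD_PORT → AL0|MU2|ME1|BR1|rd0|wr1
(6) want 1×ALU +2rd +1wr — FU → AL0|MU2|ME1|BR1|rd0|wr1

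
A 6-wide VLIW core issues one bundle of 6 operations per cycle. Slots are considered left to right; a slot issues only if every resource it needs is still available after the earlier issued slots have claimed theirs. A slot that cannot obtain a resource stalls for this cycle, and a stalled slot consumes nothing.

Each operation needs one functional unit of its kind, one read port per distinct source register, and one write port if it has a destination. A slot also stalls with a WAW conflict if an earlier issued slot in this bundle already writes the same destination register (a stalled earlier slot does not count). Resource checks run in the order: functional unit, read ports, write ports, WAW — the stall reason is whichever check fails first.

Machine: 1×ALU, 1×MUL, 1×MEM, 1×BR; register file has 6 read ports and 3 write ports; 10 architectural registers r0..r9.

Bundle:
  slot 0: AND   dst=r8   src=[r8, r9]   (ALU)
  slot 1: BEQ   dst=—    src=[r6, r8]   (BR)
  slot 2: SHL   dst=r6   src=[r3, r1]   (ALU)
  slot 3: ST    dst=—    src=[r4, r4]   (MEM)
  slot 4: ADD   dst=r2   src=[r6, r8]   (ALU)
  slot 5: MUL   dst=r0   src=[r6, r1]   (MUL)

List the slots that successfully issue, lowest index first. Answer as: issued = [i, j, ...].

issued = [0, 1, 3]

(0) want 1×ALU +2rd +1wr — yes → AL0|MU1|ME1|BR1|rd4|wr2
(1) want 1×BR +2rd +0wr — yes → AL0|MU1|ME1|BR0|rd2|wr2
(2) want 1×ALU +2rd +1wr — FU → AL0|MU1|ME1|BR0|rd2|wr2
(3) want 1×MEM +1rd +0wr — yes → AL0|MU1|ME0|BR0|rd1|wr2
(4) want 1×ALU +2rd +1wr — FU → AL0|MU1|ME0|BR0|rd1|wr2
(5) want 1×MUL +2rd +1wr — RD_PORT → AL0|MU1|ME0|BR0|rd1|wr2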